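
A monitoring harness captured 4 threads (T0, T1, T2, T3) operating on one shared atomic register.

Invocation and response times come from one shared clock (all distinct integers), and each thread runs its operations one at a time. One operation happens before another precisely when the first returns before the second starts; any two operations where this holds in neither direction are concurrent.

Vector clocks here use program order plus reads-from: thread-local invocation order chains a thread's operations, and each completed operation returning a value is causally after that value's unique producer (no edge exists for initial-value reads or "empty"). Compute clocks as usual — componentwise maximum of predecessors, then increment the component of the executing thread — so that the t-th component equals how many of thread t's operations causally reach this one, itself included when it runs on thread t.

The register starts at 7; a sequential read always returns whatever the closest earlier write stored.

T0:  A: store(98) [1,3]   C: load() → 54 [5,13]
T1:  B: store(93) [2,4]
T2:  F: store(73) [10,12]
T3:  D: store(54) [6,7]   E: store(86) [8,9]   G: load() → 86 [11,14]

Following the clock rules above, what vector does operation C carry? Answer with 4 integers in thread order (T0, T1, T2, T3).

(2, 0, 0, 1)

root op D, invoked 6: fresh clock plus T3's own tick → (0, 0, 0, 1)
root op F, invoked 10: fresh clock plus T2's own tick → (0, 0, 1, 0)
root op B, invoked 2: fresh clock plus T1's own tick → (0, 1, 0, 0)
root op A, invoked 1: fresh clock plus T0's own tick → (1, 0, 0, 0)
from VC(D)=(0, 0, 0, 1), E (invoked 8) maxes components and bumps T3 → (0, 0, 0, 2)
from VC(E)=(0, 0, 0, 2), G (invoked 11) maxes components and bumps T3 → (0, 0, 0, 3)
from VC(A)=(1, 0, 0, 0), VC(D)=(0, 0, 0, 1), C (invoked 5) maxes components and bumps T0 → (2, 0, 0, 1)
target: VC(C) = (2, 0, 0, 1)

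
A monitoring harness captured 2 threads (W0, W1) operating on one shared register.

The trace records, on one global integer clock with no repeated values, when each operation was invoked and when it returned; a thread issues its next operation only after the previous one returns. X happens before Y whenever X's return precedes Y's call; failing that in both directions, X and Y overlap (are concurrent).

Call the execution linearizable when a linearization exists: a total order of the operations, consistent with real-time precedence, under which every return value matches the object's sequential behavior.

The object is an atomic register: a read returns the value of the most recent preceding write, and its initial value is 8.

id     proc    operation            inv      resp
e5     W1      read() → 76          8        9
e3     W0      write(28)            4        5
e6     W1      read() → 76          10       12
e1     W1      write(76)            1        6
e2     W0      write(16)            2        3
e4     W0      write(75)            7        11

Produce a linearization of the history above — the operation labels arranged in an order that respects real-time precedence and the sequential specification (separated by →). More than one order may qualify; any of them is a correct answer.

1. e2 write(16), leaving value 16
2. e3 write(28), leaving value 28
3. e1 write(76), leaving value 76
4. e5 read() → 76, leaving value 76
5. e6 read() → 76, leaving value 76
6. e4 write(75), leaving value 75

e2 → e3 → e1 → e5 → e6 → e4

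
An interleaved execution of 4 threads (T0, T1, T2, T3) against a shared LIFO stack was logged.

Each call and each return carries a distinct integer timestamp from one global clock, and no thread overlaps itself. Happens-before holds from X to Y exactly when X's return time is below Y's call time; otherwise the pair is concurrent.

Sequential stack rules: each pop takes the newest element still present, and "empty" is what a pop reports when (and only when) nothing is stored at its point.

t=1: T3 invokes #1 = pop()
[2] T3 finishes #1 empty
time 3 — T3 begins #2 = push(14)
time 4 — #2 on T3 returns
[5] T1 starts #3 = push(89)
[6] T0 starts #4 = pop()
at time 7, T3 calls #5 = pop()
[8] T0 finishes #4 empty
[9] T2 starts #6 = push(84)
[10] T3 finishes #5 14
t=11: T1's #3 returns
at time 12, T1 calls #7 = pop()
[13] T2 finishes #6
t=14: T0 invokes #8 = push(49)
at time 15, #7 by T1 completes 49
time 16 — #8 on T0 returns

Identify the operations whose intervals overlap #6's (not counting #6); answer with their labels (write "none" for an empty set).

#3, #5, #7

overlap test against #6 [9,13]: concurrent iff the interval meets 9..13
#1 [1,2]: before
#2 [3,4]: before
#3 [5,11]: concurrent
#4 [6,8]: before
#5 [7,10]: concurrent
#7 [12,15]: concurrent
#8 [14,16]: after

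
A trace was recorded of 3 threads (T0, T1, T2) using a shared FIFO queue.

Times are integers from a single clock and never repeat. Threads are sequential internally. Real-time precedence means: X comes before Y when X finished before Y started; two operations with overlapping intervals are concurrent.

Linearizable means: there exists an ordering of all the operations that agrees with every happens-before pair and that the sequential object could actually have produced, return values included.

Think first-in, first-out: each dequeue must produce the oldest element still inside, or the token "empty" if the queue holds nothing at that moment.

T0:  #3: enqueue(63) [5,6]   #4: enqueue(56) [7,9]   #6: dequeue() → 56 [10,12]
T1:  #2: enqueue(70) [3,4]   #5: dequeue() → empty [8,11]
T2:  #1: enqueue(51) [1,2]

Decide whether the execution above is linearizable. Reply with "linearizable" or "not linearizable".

not linearizable

through event 10 a valid linearization exists; event 11 (#5 responding at time 11) ends that
5 completed operations, 2 real-time-consistent orders — every FIFO queue replay fails
completion choices over the 1 pending operation (#6) were checked; none helps
for example #1, #2, #3, #4, #5 (pending dropped) fails at step 5: #5 dequeue() → empty is not legal there
for example #1, #2, #3, #5, #4 (pending dropped) fails at step 4: #5 dequeue() → empty is not legal there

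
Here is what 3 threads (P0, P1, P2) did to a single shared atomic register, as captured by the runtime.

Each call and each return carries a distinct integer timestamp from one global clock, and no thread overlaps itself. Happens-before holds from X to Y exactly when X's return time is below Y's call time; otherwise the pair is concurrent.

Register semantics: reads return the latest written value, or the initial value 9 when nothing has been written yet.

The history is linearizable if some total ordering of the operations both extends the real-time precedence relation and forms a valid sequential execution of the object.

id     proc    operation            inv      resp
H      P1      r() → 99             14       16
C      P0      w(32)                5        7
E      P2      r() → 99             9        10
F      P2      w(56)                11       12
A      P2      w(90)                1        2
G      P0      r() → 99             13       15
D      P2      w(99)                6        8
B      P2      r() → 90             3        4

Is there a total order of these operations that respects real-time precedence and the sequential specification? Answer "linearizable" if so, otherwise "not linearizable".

not linearizable

the violation lands at event 15, G's response at time 15: events 1..14 linearize, events 1..15 do not
real-time-consistent orders of the 7 completed operations: 2 — all fail the atomic register replay
every completion of the 1 pending operation (H) was checked; none linearizes
sample order A, B, C, D, E, F, G (pending dropped) stalls at step 7 — G r() → 99 has no legal effect
sample order A, B, D, C, E, F, G (pending dropped) stalls at step 5 — E r() → 99 has no legal effect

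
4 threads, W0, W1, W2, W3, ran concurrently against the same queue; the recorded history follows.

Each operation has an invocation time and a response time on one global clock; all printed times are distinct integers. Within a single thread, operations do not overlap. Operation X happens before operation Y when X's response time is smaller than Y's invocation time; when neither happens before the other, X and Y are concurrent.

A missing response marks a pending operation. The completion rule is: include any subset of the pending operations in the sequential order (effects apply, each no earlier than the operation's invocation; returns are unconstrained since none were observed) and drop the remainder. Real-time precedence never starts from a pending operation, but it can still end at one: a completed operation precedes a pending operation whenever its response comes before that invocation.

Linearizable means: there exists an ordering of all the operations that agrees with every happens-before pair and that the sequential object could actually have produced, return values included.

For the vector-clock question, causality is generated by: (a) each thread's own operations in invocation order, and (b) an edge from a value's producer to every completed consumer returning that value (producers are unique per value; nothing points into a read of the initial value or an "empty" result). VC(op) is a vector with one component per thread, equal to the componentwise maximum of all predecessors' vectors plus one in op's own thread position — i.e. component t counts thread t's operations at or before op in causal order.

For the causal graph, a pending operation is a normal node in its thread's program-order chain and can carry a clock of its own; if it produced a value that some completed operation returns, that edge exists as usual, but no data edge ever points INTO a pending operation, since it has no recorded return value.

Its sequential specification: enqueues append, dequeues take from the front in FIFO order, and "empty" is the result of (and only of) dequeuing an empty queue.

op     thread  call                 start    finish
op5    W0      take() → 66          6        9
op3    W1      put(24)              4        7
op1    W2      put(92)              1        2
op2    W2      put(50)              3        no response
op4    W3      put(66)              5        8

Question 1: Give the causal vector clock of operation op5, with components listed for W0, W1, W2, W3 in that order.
Answer: (1, 0, 0, 1)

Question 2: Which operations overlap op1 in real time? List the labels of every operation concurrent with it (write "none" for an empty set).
Answer: none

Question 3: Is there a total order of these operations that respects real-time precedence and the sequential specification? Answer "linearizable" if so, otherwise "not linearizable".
not linearizable

prefix check: 1..8 passes, 1..9 fails once op5's time-9 response joins
the 4 completed operations admit 6 real-time orders; each fails the queue replay
no escape via the 1 pending operation (op2): every completion choice fails
sample order op1, op3, op4, op5 (pending dropped) stalls at step 4 — op5 take() → 66 has no legal effect
sample order op1, op3, op5, op4 (pending dropped) stalls at step 3 — op5 take() → 66 has no legal effect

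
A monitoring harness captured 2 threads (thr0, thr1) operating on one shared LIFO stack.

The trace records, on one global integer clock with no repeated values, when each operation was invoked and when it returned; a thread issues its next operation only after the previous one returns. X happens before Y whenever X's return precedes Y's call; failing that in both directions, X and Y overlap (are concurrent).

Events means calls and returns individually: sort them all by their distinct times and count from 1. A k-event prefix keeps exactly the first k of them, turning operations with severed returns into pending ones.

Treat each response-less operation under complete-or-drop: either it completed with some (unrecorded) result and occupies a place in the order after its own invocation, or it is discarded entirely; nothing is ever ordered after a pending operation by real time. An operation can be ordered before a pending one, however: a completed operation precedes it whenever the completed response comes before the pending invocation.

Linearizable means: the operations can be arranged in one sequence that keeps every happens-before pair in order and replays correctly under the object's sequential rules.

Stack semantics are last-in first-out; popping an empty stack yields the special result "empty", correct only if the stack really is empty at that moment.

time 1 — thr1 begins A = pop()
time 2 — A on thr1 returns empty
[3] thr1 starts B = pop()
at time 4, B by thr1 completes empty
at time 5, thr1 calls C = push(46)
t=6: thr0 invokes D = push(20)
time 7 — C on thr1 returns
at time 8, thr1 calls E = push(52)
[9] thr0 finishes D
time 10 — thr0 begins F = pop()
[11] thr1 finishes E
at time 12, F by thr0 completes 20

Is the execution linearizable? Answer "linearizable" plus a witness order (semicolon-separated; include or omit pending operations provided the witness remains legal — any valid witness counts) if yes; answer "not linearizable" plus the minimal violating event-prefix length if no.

linearizable — witness: A; B; C; D; F; E

step 1: A pop() → empty — stack <>
step 2: B pop() → empty — stack <>
step 3: C push(46) — stack <46>
step 4: D push(20) — stack <46,20>
step 5: F pop() → 20 — stack <46>
step 6: E push(52) — stack <46,52>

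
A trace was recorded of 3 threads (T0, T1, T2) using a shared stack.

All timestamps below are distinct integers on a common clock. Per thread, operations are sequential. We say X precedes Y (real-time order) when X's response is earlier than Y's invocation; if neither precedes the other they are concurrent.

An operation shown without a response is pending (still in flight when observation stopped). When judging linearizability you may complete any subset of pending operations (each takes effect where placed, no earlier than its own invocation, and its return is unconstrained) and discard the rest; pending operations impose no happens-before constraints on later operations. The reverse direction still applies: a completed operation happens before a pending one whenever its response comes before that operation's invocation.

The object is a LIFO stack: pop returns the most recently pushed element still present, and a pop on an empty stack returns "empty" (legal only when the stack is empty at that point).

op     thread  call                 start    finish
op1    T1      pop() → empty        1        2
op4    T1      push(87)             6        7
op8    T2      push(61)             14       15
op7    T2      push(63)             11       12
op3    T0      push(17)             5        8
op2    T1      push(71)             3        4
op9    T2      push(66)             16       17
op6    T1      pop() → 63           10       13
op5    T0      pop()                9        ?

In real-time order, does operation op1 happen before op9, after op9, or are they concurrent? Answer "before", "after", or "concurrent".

op1 spans [1,2], op9 spans [16,17]
resp(op1)=2 < inv(op9)=16

before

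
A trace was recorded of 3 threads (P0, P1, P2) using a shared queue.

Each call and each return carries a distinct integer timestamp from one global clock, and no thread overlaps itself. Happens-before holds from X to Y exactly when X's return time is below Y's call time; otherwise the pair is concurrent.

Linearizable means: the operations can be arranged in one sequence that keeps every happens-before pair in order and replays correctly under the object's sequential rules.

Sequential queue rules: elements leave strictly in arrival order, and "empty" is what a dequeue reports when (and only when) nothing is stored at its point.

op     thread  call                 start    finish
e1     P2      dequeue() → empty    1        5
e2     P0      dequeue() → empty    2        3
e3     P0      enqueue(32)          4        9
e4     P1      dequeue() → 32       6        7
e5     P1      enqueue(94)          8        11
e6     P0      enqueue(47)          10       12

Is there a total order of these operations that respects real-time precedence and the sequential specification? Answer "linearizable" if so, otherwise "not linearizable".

one valid linearization: e1, e2, e3, e4, e5, e6
step 1: e1 dequeue() → empty — queue <>
step 2: e2 dequeue() → empty — queue <>
step 3: e3 enqueue(32) — queue <32>
step 4: e4 dequeue() → 32 — queue <>
step 5: e5 enqueue(94) — queue <94>
step 6: e6 enqueue(47) — queue <94,47>

linearizable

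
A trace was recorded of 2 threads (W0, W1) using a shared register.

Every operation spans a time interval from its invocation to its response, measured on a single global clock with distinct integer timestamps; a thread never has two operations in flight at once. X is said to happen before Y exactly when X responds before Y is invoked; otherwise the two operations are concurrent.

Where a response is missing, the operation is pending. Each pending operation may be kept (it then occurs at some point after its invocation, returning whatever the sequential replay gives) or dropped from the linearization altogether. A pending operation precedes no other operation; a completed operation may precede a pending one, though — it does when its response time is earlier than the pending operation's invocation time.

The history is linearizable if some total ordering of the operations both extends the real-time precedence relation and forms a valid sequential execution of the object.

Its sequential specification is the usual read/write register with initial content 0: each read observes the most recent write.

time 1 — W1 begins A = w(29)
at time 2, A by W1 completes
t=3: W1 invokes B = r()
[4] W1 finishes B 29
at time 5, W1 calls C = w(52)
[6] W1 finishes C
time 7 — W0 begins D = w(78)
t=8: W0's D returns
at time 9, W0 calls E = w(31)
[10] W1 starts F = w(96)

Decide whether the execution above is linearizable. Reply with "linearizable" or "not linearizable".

witness order: A, B, C, D
after step 1 (A w(29)): value 29
after step 2 (B r() → 29): value 29
after step 3 (C w(52)): value 52
after step 4 (D w(78)): value 78

linearizable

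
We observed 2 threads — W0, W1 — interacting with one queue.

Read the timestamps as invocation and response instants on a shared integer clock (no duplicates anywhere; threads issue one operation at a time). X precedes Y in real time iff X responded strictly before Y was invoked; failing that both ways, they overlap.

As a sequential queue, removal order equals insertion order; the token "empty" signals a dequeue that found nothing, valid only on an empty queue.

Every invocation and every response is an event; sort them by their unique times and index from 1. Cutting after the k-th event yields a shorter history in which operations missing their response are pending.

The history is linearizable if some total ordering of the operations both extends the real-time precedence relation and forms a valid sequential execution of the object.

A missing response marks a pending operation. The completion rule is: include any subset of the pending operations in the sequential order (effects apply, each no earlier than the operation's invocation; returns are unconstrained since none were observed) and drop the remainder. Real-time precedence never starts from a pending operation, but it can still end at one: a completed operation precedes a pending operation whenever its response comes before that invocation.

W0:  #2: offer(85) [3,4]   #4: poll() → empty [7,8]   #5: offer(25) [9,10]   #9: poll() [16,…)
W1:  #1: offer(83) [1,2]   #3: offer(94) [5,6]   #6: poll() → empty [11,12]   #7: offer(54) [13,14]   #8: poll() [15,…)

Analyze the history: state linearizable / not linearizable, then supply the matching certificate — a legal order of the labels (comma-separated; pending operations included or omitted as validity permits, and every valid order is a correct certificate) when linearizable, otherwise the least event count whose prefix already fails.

not linearizable — minimal violating prefix: 8 events

the violation lands at event 8, #4's response at time 8: events 1..7 linearize, events 1..8 do not
exhaustive check: the 4 completed queue ops admit one real-time order; illegal
for example #1, #2, #3, #4 fails at step 4: #4 poll() → empty is not legal there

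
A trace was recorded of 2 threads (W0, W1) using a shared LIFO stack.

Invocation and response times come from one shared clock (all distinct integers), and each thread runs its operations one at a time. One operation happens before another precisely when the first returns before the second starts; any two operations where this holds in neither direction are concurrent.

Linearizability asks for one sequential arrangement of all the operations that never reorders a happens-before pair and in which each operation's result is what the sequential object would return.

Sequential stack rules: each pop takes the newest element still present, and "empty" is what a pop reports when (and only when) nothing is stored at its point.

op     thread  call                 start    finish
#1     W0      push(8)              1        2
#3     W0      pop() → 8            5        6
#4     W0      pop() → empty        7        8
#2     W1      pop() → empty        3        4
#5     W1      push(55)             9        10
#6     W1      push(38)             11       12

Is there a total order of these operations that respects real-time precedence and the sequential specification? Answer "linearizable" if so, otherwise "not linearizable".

already the first 4 events (up to #2's response at time 4) admit no linearization; the first 3 still do
exhaustive check: the 2 completed LIFO stack ops admit one real-time order; illegal
one such order, #1, #2, breaks at step 2 where #2 pop() → empty is illegal

not linearizable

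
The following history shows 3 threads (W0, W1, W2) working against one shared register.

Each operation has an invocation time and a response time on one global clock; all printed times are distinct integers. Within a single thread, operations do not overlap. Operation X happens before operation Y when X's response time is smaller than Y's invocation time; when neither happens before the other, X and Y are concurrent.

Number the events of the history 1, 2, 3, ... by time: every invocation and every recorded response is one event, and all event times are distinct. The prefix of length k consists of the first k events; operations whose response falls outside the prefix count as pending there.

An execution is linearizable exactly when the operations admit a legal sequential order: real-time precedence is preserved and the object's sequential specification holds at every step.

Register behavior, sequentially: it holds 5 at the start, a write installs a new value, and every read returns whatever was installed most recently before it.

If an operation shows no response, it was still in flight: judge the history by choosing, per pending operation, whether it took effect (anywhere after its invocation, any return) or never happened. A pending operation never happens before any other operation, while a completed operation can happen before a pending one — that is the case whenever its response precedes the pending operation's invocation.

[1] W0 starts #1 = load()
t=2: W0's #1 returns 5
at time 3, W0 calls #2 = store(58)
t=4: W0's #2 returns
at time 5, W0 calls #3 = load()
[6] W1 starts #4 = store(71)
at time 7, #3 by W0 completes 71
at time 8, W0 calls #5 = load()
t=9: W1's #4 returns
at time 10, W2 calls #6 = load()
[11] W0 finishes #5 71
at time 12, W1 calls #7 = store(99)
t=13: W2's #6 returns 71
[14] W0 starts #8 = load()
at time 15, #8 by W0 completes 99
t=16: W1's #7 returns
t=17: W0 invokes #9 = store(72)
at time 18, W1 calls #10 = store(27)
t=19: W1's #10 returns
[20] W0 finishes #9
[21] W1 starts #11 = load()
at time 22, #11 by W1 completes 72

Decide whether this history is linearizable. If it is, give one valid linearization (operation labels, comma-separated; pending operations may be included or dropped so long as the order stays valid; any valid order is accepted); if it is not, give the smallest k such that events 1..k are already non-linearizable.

linearizable — witness: #1, #2, #4, #3, #5, #6, #7, #8, #10, #9, #11

step 1: #1 load() → 5 — value 5
step 2: #2 store(58) — value 58
step 3: #4 store(71) — value 71
step 4: #3 load() → 71 — value 71
step 5: #5 load() → 71 — value 71
step 6: #6 load() → 71 — value 71
step 7: #7 store(99) — value 99
step 8: #8 load() → 99 — value 99
step 9: #10 store(27) — value 27
step 10: #9 store(72) — value 72
step 11: #11 load() → 72 — value 72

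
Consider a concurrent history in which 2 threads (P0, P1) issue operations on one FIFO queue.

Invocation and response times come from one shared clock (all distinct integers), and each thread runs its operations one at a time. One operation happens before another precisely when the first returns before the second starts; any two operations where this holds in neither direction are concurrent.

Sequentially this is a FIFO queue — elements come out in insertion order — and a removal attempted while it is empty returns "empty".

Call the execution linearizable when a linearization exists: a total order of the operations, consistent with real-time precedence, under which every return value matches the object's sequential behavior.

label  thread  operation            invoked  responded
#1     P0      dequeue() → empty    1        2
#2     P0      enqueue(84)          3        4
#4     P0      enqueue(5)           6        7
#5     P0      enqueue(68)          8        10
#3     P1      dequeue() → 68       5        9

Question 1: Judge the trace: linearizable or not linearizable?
not linearizable

through event 8 a valid linearization exists; event 9 (#3 responding at time 9) ends that
all 2 real-time-respecting orders fail — 4 completed FIFO queue operations, no legal replay
completion choices over the 1 pending operation (#5) were checked; none helps
e.g. #1, #2, #3, #4 (pending dropped): illegal at step 3, since #3 dequeue() → 68 cannot apply there
e.g. #1, #2, #4, #3 (pending dropped): illegal at step 4, since #3 dequeue() → 68 cannot apply there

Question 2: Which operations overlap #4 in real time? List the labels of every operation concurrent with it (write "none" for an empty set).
#3

#4 spans [6,7]; an op avoiding the whole window 6..7 is ordered, any other is concurrent
#1 [1,2]: before
#2 [3,4]: before
#3 [5,9]: concurrent
#5 [8,10]: after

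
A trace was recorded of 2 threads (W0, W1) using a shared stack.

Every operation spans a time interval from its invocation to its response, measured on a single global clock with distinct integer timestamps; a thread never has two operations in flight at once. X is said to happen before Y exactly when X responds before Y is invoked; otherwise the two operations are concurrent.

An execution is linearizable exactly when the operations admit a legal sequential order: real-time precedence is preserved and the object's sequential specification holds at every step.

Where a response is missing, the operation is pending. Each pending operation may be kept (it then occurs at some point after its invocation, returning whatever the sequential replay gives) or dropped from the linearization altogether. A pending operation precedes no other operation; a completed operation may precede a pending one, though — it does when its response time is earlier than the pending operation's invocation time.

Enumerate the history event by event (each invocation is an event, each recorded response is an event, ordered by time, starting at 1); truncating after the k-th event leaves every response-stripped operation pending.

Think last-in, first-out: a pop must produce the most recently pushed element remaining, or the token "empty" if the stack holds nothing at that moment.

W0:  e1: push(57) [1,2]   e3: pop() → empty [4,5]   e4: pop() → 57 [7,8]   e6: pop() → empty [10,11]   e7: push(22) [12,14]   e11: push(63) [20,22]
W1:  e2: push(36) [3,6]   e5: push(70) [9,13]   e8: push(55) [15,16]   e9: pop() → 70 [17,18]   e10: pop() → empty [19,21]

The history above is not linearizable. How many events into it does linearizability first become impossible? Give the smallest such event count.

5

events 1..4 are linearizable; a witness order is e1:
step 1: e1 push(57) — stack <57>
at event 5 (e3's time-5 response) nothing linearizes any more
no escape via the 1 pending operation (e2): every completion choice fails
for example e1, e3 (pending dropped) fails at step 2: e3 pop() → empty is not legal there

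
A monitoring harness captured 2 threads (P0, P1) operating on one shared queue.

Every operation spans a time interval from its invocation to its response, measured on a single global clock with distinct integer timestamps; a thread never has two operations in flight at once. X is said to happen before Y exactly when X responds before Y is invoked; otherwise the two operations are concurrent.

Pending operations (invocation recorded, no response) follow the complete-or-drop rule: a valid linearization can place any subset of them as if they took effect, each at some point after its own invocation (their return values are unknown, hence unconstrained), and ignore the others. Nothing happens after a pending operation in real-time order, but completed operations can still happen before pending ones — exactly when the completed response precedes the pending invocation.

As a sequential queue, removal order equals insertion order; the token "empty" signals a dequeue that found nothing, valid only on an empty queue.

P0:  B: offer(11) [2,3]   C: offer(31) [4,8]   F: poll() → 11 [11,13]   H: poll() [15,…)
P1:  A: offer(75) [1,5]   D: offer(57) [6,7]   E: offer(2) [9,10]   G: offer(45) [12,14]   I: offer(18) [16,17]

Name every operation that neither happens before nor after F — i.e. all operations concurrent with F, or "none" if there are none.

G

F spans [11,13]; an op avoiding the whole window 11..13 is ordered, any other is concurrent
A [1,5]: before
B [2,3]: before
C [4,8]: before
D [6,7]: before
E [9,10]: before
G [12,14]: concurrent
H [15,…): after
I [16,17]: after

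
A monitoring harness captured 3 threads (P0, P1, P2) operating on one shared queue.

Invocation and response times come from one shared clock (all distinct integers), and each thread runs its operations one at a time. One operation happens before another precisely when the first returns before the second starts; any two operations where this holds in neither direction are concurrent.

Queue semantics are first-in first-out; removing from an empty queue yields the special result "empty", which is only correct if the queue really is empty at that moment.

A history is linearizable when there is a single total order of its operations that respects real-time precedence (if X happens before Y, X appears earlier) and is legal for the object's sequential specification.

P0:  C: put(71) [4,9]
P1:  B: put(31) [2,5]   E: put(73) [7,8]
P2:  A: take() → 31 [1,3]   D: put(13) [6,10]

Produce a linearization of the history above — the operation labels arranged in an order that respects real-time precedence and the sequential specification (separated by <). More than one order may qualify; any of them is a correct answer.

after step 1 (B put(31)): queue <31>
after step 2 (A take() → 31): queue <>
after step 3 (C put(71)): queue <71>
after step 4 (D put(13)): queue <71,13>
after step 5 (E put(73)): queue <71,13,73>

B < A < C < D < E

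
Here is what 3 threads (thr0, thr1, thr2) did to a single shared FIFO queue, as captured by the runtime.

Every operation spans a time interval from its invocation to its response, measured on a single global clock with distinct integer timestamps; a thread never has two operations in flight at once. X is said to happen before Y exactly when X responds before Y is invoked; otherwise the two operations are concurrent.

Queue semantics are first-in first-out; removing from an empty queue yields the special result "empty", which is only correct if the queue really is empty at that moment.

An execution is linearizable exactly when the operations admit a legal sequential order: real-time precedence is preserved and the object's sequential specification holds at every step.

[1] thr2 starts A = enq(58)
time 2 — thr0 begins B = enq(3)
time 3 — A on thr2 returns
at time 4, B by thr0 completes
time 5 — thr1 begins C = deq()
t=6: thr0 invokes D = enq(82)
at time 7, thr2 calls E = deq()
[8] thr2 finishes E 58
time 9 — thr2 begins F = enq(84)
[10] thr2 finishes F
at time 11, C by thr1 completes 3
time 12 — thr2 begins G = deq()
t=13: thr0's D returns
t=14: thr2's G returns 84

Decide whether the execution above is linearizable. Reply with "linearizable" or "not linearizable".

linearizable

a witness: A, B, E, C, F, D, G
after step 1 (A enq(58)): queue <58>
after step 2 (B enq(3)): queue <58,3>
after step 3 (E deq() → 58): queue <3>
after step 4 (C deq() → 3): queue <>
after step 5 (F enq(84)): queue <84>
after step 6 (D enq(82)): queue <84,82>
after step 7 (G deq() → 84): queue <82>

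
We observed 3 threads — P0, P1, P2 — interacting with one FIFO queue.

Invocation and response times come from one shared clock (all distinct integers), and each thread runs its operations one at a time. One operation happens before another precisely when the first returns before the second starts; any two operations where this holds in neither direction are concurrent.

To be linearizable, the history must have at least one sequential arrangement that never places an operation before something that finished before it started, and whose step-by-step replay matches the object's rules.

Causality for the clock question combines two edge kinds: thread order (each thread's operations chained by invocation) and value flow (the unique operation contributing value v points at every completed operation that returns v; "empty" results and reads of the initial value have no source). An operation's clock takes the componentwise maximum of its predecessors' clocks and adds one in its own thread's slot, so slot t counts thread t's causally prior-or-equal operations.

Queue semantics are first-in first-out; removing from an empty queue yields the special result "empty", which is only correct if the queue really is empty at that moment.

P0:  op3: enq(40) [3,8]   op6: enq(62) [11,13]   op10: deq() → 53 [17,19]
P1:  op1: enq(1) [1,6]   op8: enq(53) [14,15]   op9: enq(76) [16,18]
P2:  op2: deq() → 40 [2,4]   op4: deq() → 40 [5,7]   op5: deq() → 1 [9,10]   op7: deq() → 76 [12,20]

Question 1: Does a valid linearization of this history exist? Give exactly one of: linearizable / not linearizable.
not linearizable

through event 6 a valid linearization exists; event 7 (op4 responding at time 7) ends that
3 completed operations, 3 real-time-consistent orders — every FIFO queue replay fails
no completion choice of the 1 pending operation (op3) rescues it — every subset was tried
take op1, op2, op4 (pending dropped): step 2 already fails, because op2 deq() → 40 cannot occur there
take op2, op1, op4 (pending dropped): step 1 already fails, because op2 deq() → 40 cannot occur there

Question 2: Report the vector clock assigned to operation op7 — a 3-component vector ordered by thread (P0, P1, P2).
Answer: (1, 3, 4)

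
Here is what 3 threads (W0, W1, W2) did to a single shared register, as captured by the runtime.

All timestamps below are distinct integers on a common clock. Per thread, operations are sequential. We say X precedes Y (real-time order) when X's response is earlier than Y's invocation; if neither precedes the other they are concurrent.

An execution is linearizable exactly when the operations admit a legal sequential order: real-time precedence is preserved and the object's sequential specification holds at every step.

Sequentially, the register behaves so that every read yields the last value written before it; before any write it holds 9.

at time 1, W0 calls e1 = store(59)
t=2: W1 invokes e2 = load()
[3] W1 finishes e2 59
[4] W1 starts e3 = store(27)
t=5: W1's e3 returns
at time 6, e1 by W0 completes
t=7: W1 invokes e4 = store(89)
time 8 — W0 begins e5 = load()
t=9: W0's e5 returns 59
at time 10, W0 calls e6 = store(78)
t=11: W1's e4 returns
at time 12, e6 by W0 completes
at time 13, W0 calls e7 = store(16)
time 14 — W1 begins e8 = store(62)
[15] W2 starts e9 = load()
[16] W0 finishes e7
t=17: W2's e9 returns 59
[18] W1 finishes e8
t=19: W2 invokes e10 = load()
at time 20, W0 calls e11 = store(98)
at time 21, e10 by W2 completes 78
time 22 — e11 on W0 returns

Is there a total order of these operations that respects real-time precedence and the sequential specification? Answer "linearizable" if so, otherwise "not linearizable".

not linearizable

prefix check: 1..8 passes, 1..9 fails once e5's time-9 response joins
3 orders of the 4 completed register ops respect real time; none is legal
including or dropping the 1 pending operation (e4) in any combination fails
for example e1, e2, e3, e5 (pending dropped) fails at step 4: e5 load() → 59 is not legal there
for example e2, e1, e3, e5 (pending dropped) fails at step 1: e2 load() → 59 is not legal there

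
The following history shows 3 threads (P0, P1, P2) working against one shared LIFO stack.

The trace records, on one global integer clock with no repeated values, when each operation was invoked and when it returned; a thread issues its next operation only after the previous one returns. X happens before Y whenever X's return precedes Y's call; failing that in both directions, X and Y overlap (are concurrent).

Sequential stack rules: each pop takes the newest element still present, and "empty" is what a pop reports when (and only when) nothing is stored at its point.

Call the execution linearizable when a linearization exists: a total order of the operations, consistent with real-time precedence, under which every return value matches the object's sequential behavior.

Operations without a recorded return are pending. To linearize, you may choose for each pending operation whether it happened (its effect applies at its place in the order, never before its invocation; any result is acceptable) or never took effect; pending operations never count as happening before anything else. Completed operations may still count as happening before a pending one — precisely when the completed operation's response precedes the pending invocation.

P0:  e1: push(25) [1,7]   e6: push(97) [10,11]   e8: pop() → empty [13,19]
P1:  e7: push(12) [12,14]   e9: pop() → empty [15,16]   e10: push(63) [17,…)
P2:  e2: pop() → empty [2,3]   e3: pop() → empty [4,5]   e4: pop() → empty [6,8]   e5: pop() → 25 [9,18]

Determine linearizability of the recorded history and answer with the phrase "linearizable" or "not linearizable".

prefix check: 1..15 passes, 1..16 fails once e9's time-16 response joins
the 7 completed operations admit 4 real-time orders; each fails the LIFO stack replay
completion choices over the 2 pending operations (e5, e8) were checked; none helps
sample order e1, e2, e3, e4, e6, e7, e9 (pending dropped) stalls at step 2 — e2 pop() → empty has no legal effect
sample order e2, e1, e3, e4, e6, e7, e9 (pending dropped) stalls at step 3 — e3 pop() → empty has no legal effect

not linearizable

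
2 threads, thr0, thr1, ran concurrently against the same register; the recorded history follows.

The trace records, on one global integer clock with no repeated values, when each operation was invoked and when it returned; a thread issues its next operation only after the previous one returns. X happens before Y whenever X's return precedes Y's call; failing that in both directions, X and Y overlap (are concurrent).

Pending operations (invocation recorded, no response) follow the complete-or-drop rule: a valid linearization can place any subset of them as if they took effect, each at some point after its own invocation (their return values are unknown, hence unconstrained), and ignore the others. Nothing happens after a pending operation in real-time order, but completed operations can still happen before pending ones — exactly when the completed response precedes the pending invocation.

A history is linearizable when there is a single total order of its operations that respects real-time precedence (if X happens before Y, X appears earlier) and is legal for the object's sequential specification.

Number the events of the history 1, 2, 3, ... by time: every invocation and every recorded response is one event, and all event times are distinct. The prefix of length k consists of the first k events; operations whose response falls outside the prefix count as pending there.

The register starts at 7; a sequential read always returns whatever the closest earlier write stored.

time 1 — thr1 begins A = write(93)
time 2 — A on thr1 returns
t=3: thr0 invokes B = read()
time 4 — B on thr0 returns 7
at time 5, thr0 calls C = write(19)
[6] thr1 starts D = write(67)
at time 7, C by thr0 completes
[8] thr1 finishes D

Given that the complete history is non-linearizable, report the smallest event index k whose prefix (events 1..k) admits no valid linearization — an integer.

a valid linearization of events 1..3 exists, for instance A:
step 1: A write(93) — value 93
at event 4 (B's time-4 response) nothing linearizes any more
one such order, A, B, breaks at step 2 where B read() → 7 is illegal

4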